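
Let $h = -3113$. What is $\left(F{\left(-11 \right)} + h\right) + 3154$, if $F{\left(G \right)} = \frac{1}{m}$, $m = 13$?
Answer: $\frac{534}{13} \approx 41.077$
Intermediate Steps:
$F{\left(G \right)} = \frac{1}{13}$
$\left(F{\left(-11 \right)} + h\right) + 3154 = \left(\frac{1}{13} - 3113\right) + 3154 = - \frac{40468}{13} + 3154 = \frac{534}{13}$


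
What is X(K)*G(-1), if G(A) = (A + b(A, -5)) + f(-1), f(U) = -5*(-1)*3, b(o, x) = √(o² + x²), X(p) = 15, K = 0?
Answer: 210 + 15*√26 ≈ 286.49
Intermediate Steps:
f(U) = 15 (f(U) = 5*3 = 15)
G(A) = 15 + A + √(25 + A²) (G(A) = (A + √(A² + (-5)²)) + 15 = (A + √(A² + 25)) + 15 = (A + √(25 + A²)) + 15 = 15 + A + √(25 + A²))
X(K)*G(-1) = 15*(15 - 1 + √(25 + (-1)²)) = 15*(15 - 1 + √(25 + 1)) = 15*(15 - 1 + √26) = 15*(14 + √26) = 210 + 15*√26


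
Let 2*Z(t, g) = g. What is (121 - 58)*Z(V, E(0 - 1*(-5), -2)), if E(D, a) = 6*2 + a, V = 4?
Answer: 315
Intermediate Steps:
E(D, a) = 12 + a
Z(t, g) = g/2
(121 - 58)*Z(V, E(0 - 1*(-5), -2)) = (121 - 58)*((12 - 2)/2) = 63*((1/2)*10) = 63*5 = 315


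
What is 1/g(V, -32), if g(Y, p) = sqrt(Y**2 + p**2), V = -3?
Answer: sqrt(1033)/1033 ≈ 0.031114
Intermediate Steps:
1/g(V, -32) = 1/(sqrt((-3)**2 + (-32)**2)) = 1/(sqrt(9 + 1024)) = 1/(sqrt(1033)) = sqrt(1033)/1033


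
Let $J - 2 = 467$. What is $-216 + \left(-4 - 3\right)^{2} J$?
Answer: $22765$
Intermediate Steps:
$J = 469$ ($J = 2 + 467 = 469$)
$-216 + \left(-4 - 3\right)^{2} J = -216 + \left(-4 - 3\right)^{2} \cdot 469 = -216 + \left(-7\right)^{2} \cdot 469 = -216 + 49 \cdot 469 = -216 + 22981 = 22765$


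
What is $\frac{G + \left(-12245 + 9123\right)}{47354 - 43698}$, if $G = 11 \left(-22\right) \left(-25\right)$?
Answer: $\frac{366}{457} \approx 0.80088$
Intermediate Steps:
$G = 6050$ ($G = \left(-242\right) \left(-25\right) = 6050$)
$\frac{G + \left(-12245 + 9123\right)}{47354 - 43698} = \frac{6050 + \left(-12245 + 9123\right)}{47354 - 43698} = \frac{6050 - 3122}{3656} = 2928 \cdot \frac{1}{3656} = \frac{366}{457}$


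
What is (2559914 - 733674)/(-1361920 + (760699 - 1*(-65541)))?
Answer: -5707/1674 ≈ -3.4092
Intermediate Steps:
(2559914 - 733674)/(-1361920 + (760699 - 1*(-65541))) = 1826240/(-1361920 + (760699 + 65541)) = 1826240/(-1361920 + 826240) = 1826240/(-535680) = 1826240*(-1/535680) = -5707/1674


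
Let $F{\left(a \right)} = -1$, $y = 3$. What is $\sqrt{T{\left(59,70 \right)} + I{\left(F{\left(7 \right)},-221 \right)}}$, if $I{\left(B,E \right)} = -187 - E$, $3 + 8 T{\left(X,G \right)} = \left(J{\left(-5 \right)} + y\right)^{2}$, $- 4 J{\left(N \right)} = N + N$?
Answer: $\frac{3 \sqrt{266}}{8} \approx 6.1161$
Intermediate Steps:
$J{\left(N \right)} = - \frac{N}{2}$ ($J{\left(N \right)} = - \frac{N + N}{4} = - \frac{2 N}{4} = - \frac{N}{2}$)
$T{\left(X,G \right)} = \frac{109}{32}$ ($T{\left(X,G \right)} = - \frac{3}{8} + \frac{\left(\left(- \frac{1}{2}\right) \left(-5\right) + 3\right)^{2}}{8} = - \frac{3}{8} + \frac{\left(\frac{5}{2} + 3\right)^{2}}{8} = - \frac{3}{8} + \frac{\left(\frac{11}{2}\right)^{2}}{8} = - \frac{3}{8} + \frac{1}{8} \cdot \frac{121}{4} = - \frac{3}{8} + \frac{121}{32} = \frac{109}{32}$)
$\sqrt{T{\left(59,70 \right)} + I{\left(F{\left(7 \right)},-221 \right)}} = \sqrt{\frac{109}{32} - -34} = \sqrt{\frac{109}{32} + \left(-187 + 221\right)} = \sqrt{\frac{109}{32} + 34} = \sqrt{\frac{1197}{32}} = \frac{3 \sqrt{266}}{8}$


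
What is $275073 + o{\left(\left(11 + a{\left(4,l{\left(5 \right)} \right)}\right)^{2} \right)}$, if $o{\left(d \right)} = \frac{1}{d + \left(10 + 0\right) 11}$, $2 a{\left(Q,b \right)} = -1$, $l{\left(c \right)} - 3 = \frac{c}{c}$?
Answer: $\frac{242339317}{881} \approx 2.7507 \cdot 10^{5}$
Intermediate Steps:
$l{\left(c \right)} = 4$ ($l{\left(c \right)} = 3 + \frac{c}{c} = 3 + 1 = 4$)
$a{\left(Q,b \right)} = - \frac{1}{2}$ ($a{\left(Q,b \right)} = \frac{1}{2} \left(-1\right) = - \frac{1}{2}$)
$o{\left(d \right)} = \frac{1}{110 + d}$ ($o{\left(d \right)} = \frac{1}{d + 10 \cdot 11} = \frac{1}{d + 110} = \frac{1}{110 + d}$)
$275073 + o{\left(\left(11 + a{\left(4,l{\left(5 \right)} \right)}\right)^{2} \right)} = 275073 + \frac{1}{110 + \left(11 - \frac{1}{2}\right)^{2}} = 275073 + \frac{1}{110 + \left(\frac{21}{2}\right)^{2}} = 275073 + \frac{1}{110 + \frac{441}{4}} = 275073 + \frac{1}{\frac{881}{4}} = 275073 + \frac{4}{881} = \frac{242339317}{881}$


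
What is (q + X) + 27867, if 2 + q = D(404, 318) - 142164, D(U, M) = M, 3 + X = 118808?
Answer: 4824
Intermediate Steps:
X = 118805 (X = -3 + 118808 = 118805)
q = -141848 (q = -2 + (318 - 142164) = -2 - 141846 = -141848)
(q + X) + 27867 = (-141848 + 118805) + 27867 = -23043 + 27867 = 4824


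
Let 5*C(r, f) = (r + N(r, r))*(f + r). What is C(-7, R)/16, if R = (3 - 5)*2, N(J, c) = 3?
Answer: 11/20 ≈ 0.55000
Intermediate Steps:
R = -4 (R = -2*2 = -4)
C(r, f) = (3 + r)*(f + r)/5 (C(r, f) = ((r + 3)*(f + r))/5 = ((3 + r)*(f + r))/5 = (3 + r)*(f + r)/5)
C(-7, R)/16 = ((1/5)*(-7)**2 + (3/5)*(-4) + (3/5)*(-7) + (1/5)*(-4)*(-7))/16 = ((1/5)*49 - 12/5 - 21/5 + 28/5)/16 = (49/5 - 12/5 - 21/5 + 28/5)/16 = (1/16)*(44/5) = 11/20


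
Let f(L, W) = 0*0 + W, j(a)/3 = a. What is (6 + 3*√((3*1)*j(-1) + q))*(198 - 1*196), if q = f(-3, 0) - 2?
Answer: 12 + 6*I*√11 ≈ 12.0 + 19.9*I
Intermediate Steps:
j(a) = 3*a
f(L, W) = W (f(L, W) = 0 + W = W)
q = -2 (q = 0 - 2 = -2)
(6 + 3*√((3*1)*j(-1) + q))*(198 - 1*196) = (6 + 3*√((3*1)*(3*(-1)) - 2))*(198 - 1*196) = (6 + 3*√(3*(-3) - 2))*(198 - 196) = (6 + 3*√(-9 - 2))*2 = (6 + 3*√(-11))*2 = (6 + 3*(I*√11))*2 = (6 + 3*I*√11)*2 = 12 + 6*I*√11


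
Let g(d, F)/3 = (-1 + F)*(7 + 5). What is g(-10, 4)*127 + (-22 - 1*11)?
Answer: 13683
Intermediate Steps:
g(d, F) = -36 + 36*F (g(d, F) = 3*((-1 + F)*(7 + 5)) = 3*((-1 + F)*12) = 3*(-12 + 12*F) = -36 + 36*F)
g(-10, 4)*127 + (-22 - 1*11) = (-36 + 36*4)*127 + (-22 - 1*11) = (-36 + 144)*127 + (-22 - 11) = 108*127 - 33 = 13716 - 33 = 13683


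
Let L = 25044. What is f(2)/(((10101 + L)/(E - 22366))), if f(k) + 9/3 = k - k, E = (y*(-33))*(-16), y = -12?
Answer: 28702/11715 ≈ 2.4500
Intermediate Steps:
E = -6336 (E = -12*(-33)*(-16) = 396*(-16) = -6336)
f(k) = -3 (f(k) = -3 + (k - k) = -3 + 0 = -3)
f(2)/(((10101 + L)/(E - 22366))) = -3*(-6336 - 22366)/(10101 + 25044) = -3/(35145/(-28702)) = -3/(35145*(-1/28702)) = -3/(-35145/28702) = -3*(-28702/35145) = 28702/11715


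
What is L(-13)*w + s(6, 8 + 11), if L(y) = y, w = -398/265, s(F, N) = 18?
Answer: 9944/265 ≈ 37.525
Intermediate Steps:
w = -398/265 (w = -398*1/265 = -398/265 ≈ -1.5019)
L(-13)*w + s(6, 8 + 11) = -13*(-398/265) + 18 = 5174/265 + 18 = 9944/265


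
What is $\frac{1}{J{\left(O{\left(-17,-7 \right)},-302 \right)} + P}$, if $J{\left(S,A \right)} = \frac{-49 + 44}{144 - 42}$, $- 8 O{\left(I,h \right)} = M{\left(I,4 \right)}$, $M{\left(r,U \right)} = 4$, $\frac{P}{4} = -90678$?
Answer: $- \frac{102}{36996629} \approx -2.757 \cdot 10^{-6}$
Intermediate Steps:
$P = -362712$ ($P = 4 \left(-90678\right) = -362712$)
$O{\left(I,h \right)} = - \frac{1}{2}$ ($O{\left(I,h \right)} = \left(- \frac{1}{8}\right) 4 = - \frac{1}{2}$)
$J{\left(S,A \right)} = - \frac{5}{102}$
$\frac{1}{J{\left(O{\left(-17,-7 \right)},-302 \right)} + P} = \frac{1}{- \frac{5}{102} - 362712} = \frac{1}{- \frac{36996629}{102}} = - \frac{102}{36996629}$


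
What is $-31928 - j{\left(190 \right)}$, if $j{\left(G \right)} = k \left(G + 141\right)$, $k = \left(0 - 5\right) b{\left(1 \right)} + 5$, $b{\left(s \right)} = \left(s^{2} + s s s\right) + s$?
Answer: $-28618$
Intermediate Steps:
$b{\left(s \right)} = s + s^{2} + s^{3}$ ($b{\left(s \right)} = \left(s^{2} + s^{2} s\right) + s = \left(s^{2} + s^{3}\right) + s = s + s^{2} + s^{3}$)
$k = -10$ ($k = \left(0 - 5\right) 1 \left(1 + 1 + 1^{2}\right) + 5 = \left(0 - 5\right) 1 \left(1 + 1 + 1\right) + 5 = - 5 \cdot 1 \cdot 3 + 5 = \left(-5\right) 3 + 5 = -15 + 5 = -10$)
$j{\left(G \right)} = -1410 - 10 G$ ($j{\left(G \right)} = - 10 \left(G + 141\right) = - 10 \left(141 + G\right) = -1410 - 10 G$)
$-31928 - j{\left(190 \right)} = -31928 - \left(-1410 - 1900\right) = -31928 - -3310 = -31928 + 3310 = -28618$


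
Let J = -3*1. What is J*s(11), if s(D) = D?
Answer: -33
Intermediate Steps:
J = -3
J*s(11) = -3*11 = -33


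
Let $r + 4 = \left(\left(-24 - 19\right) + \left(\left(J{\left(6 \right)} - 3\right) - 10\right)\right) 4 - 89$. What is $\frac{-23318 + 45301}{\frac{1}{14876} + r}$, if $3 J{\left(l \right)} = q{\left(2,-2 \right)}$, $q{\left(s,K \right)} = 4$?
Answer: $- \frac{981057324}{13909057} \approx -70.534$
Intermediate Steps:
$J{\left(l \right)} = \frac{4}{3}$ ($J{\left(l \right)} = \frac{1}{3} \cdot 4 = \frac{4}{3}$)
$r = - \frac{935}{3}$ ($r = -4 + \left(\left(\left(-24 - 19\right) + \left(\left(\frac{4}{3} - 3\right) - 10\right)\right) 4 - 89\right) = -4 + \left(\left(-43 - \frac{35}{3}\right) 4 - 89\right) = -4 - \frac{923}{3} = - \frac{935}{3} \approx -311.67$)
$\frac{-23318 + 45301}{\frac{1}{14876} + r} = \frac{-23318 + 45301}{\frac{1}{14876} - \frac{935}{3}} = \frac{21983}{\frac{1}{14876} - \frac{935}{3}} = \frac{21983}{- \frac{13909057}{44628}} = 21983 \left(- \frac{44628}{13909057}\right) = - \frac{981057324}{13909057}$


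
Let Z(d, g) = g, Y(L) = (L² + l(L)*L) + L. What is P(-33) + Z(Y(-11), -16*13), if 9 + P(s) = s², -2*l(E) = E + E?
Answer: 872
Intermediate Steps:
l(E) = -E (l(E) = -(E + E)/2 = -E)
Y(L) = L (Y(L) = (L² + (-L)*L) + L = (L² - L²) + L = 0 + L = L)
P(s) = -9 + s²
P(-33) + Z(Y(-11), -16*13) = (-9 + (-33)²) - 16*13 = (-9 + 1089) - 208 = 1080 - 208 = 872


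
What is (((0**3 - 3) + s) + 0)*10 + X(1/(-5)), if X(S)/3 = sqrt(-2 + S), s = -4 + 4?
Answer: -30 + 3*I*sqrt(55)/5 ≈ -30.0 + 4.4497*I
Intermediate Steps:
s = 0
X(S) = 3*sqrt(-2 + S)
(((0**3 - 3) + s) + 0)*10 + X(1/(-5)) = (((0**3 - 3) + 0) + 0)*10 + 3*sqrt(-2 + 1/(-5)) = (((0 - 3) + 0) + 0)*10 + 3*sqrt(-2 - 1/5) = ((-3 + 0) + 0)*10 + 3*sqrt(-11/5) = (-3 + 0)*10 + 3*(I*sqrt(55)/5) = -3*10 + 3*I*sqrt(55)/5 = -30 + 3*I*sqrt(55)/5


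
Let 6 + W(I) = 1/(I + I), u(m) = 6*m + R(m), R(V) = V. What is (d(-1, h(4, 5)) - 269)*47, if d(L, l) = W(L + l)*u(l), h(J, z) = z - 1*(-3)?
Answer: -28247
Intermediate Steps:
h(J, z) = 3 + z (h(J, z) = z + 3 = 3 + z)
u(m) = 7*m (u(m) = 6*m + m = 7*m)
W(I) = -6 + 1/(2*I) (W(I) = -6 + 1/(I + I) = -6 + 1/(2*I))
d(L, l) = 7*l*(-6 + 1/(2*(L + l))) (d(L, l) = (-6 + 1/(2*(L + l)))*(7*l) = 7*l*(-6 + 1/(2*(L + l))))
(d(-1, h(4, 5)) - 269)*47 = (7*(3 + 5)*(1 - 12*(-1) - 12*(3 + 5))/(2*(-1 + (3 + 5))) - 269)*47 = ((7/2)*8*(1 + 12 - 12*8)/(-1 + 8) - 269)*47 = ((7/2)*8*(1 + 12 - 96)/7 - 269)*47 = ((7/2)*8*(1/7)*(-83) - 269)*47 = (-332 - 269)*47 = -601*47 = -28247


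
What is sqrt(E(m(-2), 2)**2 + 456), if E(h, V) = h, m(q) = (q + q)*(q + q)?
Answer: 2*sqrt(178) ≈ 26.683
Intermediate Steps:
m(q) = 4*q**2 (m(q) = (2*q)*(2*q) = 4*q**2)
sqrt(E(m(-2), 2)**2 + 456) = sqrt((4*(-2)**2)**2 + 456) = sqrt((4*4)**2 + 456) = sqrt(16**2 + 456) = sqrt(256 + 456) = sqrt(712) = 2*sqrt(178)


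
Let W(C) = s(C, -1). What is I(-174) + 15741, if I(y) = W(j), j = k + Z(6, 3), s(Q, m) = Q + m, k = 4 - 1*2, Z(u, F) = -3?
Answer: 15739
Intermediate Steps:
k = 2 (k = 4 - 2 = 2)
j = -1 (j = 2 - 3 = -1)
W(C) = -1 + C (W(C) = C - 1 = -1 + C)
I(y) = -2 (I(y) = -1 - 1 = -2)
I(-174) + 15741 = -2 + 15741 = 15739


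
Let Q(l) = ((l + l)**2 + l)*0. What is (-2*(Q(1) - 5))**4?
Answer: 10000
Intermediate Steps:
Q(l) = 0 (Q(l) = ((2*l)**2 + l)*0 = (4*l**2 + l)*0 = (l + 4*l**2)*0 = 0)
(-2*(Q(1) - 5))**4 = (-2*(0 - 5))**4 = (-2*(-5))**4 = 10**4 = 10000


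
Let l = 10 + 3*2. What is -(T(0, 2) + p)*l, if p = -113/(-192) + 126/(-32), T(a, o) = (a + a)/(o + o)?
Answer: 643/12 ≈ 53.583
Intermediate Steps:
T(a, o) = a/o (T(a, o) = (2*a)/((2*o)) = (2*a)*(1/(2*o)) = a/o)
l = 16 (l = 10 + 6 = 16)
p = -643/192 (p = -113*(-1/192) + 126*(-1/32) = 113/192 - 63/16 = -643/192 ≈ -3.3490)
-(T(0, 2) + p)*l = -(0/2 - 643/192)*16 = -(0*(½) - 643/192)*16 = -(0 - 643/192)*16 = -(-643)*16/192 = -1*(-643/12) = 643/12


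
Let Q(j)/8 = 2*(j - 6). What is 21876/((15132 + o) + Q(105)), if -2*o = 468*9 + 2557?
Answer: 43752/26663 ≈ 1.6409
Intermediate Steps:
Q(j) = -96 + 16*j (Q(j) = 8*(2*(j - 6)) = 8*(2*(-6 + j)) = 8*(-12 + 2*j) = -96 + 16*j)
o = -6769/2 (o = -(468*9 + 2557)/2 = -(4212 + 2557)/2 = -½*6769 = -6769/2 ≈ -3384.5)
21876/((15132 + o) + Q(105)) = 21876/((15132 - 6769/2) + (-96 + 16*105)) = 21876/(23495/2 + (-96 + 1680)) = 21876/(23495/2 + 1584) = 21876/(26663/2) = 21876*(2/26663) = 43752/26663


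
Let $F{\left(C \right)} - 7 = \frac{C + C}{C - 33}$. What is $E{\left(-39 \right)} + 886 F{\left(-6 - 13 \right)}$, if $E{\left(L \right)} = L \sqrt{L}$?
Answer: $\frac{89043}{13} - 39 i \sqrt{39} \approx 6849.5 - 243.55 i$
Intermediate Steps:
$E{\left(L \right)} = L^{\frac{3}{2}}$
$F{\left(C \right)} = 7 + \frac{2 C}{-33 + C}$ ($F{\left(C \right)} = 7 + \frac{C + C}{C - 33} = 7 + \frac{2 C}{-33 + C}$)
$E{\left(-39 \right)} + 886 F{\left(-6 - 13 \right)} = \left(-39\right)^{\frac{3}{2}} + 886 \frac{3 \left(-77 + 3 \left(-6 - 13\right)\right)}{-33 - 19} = - 39 i \sqrt{39} + 886 \frac{3 \left(-77 + 3 \left(-6 - 13\right)\right)}{-33 - 19} = - 39 i \sqrt{39} + 886 \frac{3 \left(-77 + 3 \left(-19\right)\right)}{-33 - 19} = - 39 i \sqrt{39} + 886 \frac{3 \left(-77 - 57\right)}{-52} = - 39 i \sqrt{39} + 886 \cdot 3 \left(- \frac{1}{52}\right) \left(-134\right) = - 39 i \sqrt{39} + 886 \cdot \frac{201}{26} = - 39 i \sqrt{39} + \frac{89043}{13} = \frac{89043}{13} - 39 i \sqrt{39}$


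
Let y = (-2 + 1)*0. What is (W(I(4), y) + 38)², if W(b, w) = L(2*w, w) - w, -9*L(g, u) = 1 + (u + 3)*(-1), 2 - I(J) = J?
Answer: 118336/81 ≈ 1460.9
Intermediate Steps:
I(J) = 2 - J
y = 0 (y = -1*0 = 0)
L(g, u) = 2/9 + u/9 (L(g, u) = -(1 + (u + 3)*(-1))/9 = -(1 + (3 + u)*(-1))/9 = -(1 + (-3 - u))/9 = -(-2 - u)/9 = 2/9 + u/9)
W(b, w) = 2/9 - 8*w/9 (W(b, w) = (2/9 + w/9) - w = 2/9 - 8*w/9)
(W(I(4), y) + 38)² = ((2/9 - 8/9*0) + 38)² = ((2/9 + 0) + 38)² = (2/9 + 38)² = (344/9)² = 118336/81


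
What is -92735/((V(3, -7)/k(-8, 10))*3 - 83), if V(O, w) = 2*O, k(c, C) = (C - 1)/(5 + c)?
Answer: 92735/89 ≈ 1042.0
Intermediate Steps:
k(c, C) = (-1 + C)/(5 + c)
-92735/((V(3, -7)/k(-8, 10))*3 - 83) = -92735/(((2*3)/(((-1 + 10)/(5 - 8))))*3 - 83) = -92735/((6/((9/(-3))))*3 - 83) = -92735/((6/((-⅓*9)))*3 - 83) = -92735/((6/(-3))*3 - 83) = -92735/((6*(-⅓))*3 - 83) = -92735/(-2*3 - 83) = -92735/(-6 - 83) = -92735/(-89) = -92735*(-1/89) = 92735/89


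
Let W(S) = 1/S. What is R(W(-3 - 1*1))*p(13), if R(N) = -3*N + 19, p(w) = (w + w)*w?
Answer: 13351/2 ≈ 6675.5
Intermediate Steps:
p(w) = 2*w² (p(w) = (2*w)*w = 2*w²)
W(S) = 1/S
R(N) = 19 - 3*N
R(W(-3 - 1*1))*p(13) = (19 - 3/(-3 - 1*1))*(2*13²) = (19 - 3/(-3 - 1))*(2*169) = (19 - 3/(-4))*338 = (19 - 3*(-¼))*338 = (19 + ¾)*338 = (79/4)*338 = 13351/2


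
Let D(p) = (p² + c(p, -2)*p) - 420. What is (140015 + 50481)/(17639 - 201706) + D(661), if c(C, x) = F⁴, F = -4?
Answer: 111492320543/184067 ≈ 6.0572e+5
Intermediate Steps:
c(C, x) = 256 (c(C, x) = (-4)⁴ = 256)
D(p) = -420 + p² + 256*p (D(p) = (p² + 256*p) - 420 = -420 + p² + 256*p)
(140015 + 50481)/(17639 - 201706) + D(661) = (140015 + 50481)/(17639 - 201706) + (-420 + 661² + 256*661) = 190496/(-184067) + (-420 + 436921 + 169216) = 190496*(-1/184067) + 605717 = -190496/184067 + 605717 = 111492320543/184067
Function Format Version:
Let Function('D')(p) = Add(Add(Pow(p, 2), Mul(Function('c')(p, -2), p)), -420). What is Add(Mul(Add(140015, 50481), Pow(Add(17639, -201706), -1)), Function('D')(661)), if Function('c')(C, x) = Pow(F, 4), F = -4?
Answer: Rational(111492320543, 184067) ≈ 6.0572e+5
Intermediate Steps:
Function('c')(C, x) = 256 (Function('c')(C, x) = Pow(-4, 4) = 256)
Function('D')(p) = Add(-420, Pow(p, 2), Mul(256, p)) (Function('D')(p) = Add(Add(Pow(p, 2), Mul(256, p)), -420) = Add(-420, Pow(p, 2), Mul(256, p)))
Add(Mul(Add(140015, 50481), Pow(Add(17639, -201706), -1)), Function('D')(661)) = Add(Mul(Add(140015, 50481), Pow(Add(17639, -201706), -1)), Add(-420, Pow(661, 2), Mul(256, 661))) = Add(Mul(190496, Pow(-184067, -1)), Add(-420, 436921, 169216)) = Add(Mul(190496, Rational(-1, 184067)), 605717) = Add(Rational(-190496, 184067), 605717) = Rational(111492320543, 184067)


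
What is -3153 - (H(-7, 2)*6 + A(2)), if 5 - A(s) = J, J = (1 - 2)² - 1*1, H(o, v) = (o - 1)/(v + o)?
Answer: -15838/5 ≈ -3167.6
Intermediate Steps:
H(o, v) = (-1 + o)/(o + v)
J = 0 (J = (-1)² - 1 = 1 - 1 = 0)
A(s) = 5 (A(s) = 5 - 1*0 = 5 + 0 = 5)
-3153 - (H(-7, 2)*6 + A(2)) = -3153 - (((-1 - 7)/(-7 + 2))*6 + 5) = -3153 - ((-8/(-5))*6 + 5) = -3153 - (-⅕*(-8)*6 + 5) = -3153 - ((8/5)*6 + 5) = -3153 - (48/5 + 5) = -3153 - 1*73/5 = -3153 - 73/5 = -15838/5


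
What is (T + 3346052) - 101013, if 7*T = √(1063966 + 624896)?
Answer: 3245039 + √1688862/7 ≈ 3.2452e+6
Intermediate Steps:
T = √1688862/7 (T = √(1063966 + 624896)/7 = √1688862/7 ≈ 185.65)
(T + 3346052) - 101013 = (√1688862/7 + 3346052) - 101013 = (3346052 + √1688862/7) - 101013 = 3245039 + √1688862/7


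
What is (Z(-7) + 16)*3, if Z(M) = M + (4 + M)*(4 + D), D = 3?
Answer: -36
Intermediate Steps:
Z(M) = 28 + 8*M (Z(M) = M + (4 + M)*(4 + 3) = M + (4 + M)*7 = M + (28 + 7*M) = 28 + 8*M)
(Z(-7) + 16)*3 = ((28 + 8*(-7)) + 16)*3 = ((28 - 56) + 16)*3 = (-28 + 16)*3 = -12*3 = -36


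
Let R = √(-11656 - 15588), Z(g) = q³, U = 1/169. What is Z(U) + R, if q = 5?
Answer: 125 + 14*I*√139 ≈ 125.0 + 165.06*I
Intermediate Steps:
U = 1/169 ≈ 0.0059172
Z(g) = 125 (Z(g) = 5³ = 125)
R = 14*I*√139 (R = √(-27244) = 14*I*√139 ≈ 165.06*I)
Z(U) + R = 125 + 14*I*√139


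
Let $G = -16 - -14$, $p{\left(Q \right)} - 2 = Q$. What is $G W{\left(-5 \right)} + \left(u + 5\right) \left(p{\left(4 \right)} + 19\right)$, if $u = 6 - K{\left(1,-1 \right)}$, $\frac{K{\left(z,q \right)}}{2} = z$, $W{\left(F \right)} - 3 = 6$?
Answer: $207$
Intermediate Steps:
$p{\left(Q \right)} = 2 + Q$
$W{\left(F \right)} = 9$ ($W{\left(F \right)} = 3 + 6 = 9$)
$K{\left(z,q \right)} = 2 z$
$G = -2$ ($G = -16 + 14 = -2$)
$u = 4$ ($u = 6 - 2 \cdot 1 = 6 - 2 = 4$)
$G W{\left(-5 \right)} + \left(u + 5\right) \left(p{\left(4 \right)} + 19\right) = \left(-2\right) 9 + \left(4 + 5\right) \left(\left(2 + 4\right) + 19\right) = -18 + 9 \left(6 + 19\right) = -18 + 9 \cdot 25 = -18 + 225 = 207$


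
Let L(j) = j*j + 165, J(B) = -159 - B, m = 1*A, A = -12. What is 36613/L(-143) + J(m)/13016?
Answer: 236762275/134155912 ≈ 1.7648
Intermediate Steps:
m = -12 (m = 1*(-12) = -12)
L(j) = 165 + j² (L(j) = j² + 165 = 165 + j²)
36613/L(-143) + J(m)/13016 = 36613/(165 + (-143)²) + (-159 - 1*(-12))/13016 = 36613/(165 + 20449) + (-159 + 12)*(1/13016) = 36613/20614 - 147*1/13016 = 36613*(1/20614) - 147/13016 = 36613/20614 - 147/13016 = 236762275/134155912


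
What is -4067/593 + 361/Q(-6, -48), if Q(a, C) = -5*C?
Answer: -762007/142320 ≈ -5.3542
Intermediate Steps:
-4067/593 + 361/Q(-6, -48) = -4067/593 + 361/((-5*(-48))) = -4067*1/593 + 361/240 = -4067/593 + 361*(1/240) = -4067/593 + 361/240 = -762007/142320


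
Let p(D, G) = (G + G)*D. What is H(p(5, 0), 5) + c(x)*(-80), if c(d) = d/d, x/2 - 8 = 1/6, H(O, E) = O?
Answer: -80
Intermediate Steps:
p(D, G) = 2*D*G (p(D, G) = (2*G)*D = 2*D*G)
x = 49/3 (x = 16 + 2/6 = 16 + 2*(1/6) = 16 + 1/3 = 49/3 ≈ 16.333)
c(d) = 1
H(p(5, 0), 5) + c(x)*(-80) = 2*5*0 + 1*(-80) = 0 - 80 = -80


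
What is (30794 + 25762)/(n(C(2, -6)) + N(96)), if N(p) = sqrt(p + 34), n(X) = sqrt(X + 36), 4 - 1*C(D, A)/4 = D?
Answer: 56556/(sqrt(130) + 2*sqrt(11)) ≈ 3135.9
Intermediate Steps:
C(D, A) = 16 - 4*D
n(X) = sqrt(36 + X)
N(p) = sqrt(34 + p)
(30794 + 25762)/(n(C(2, -6)) + N(96)) = (30794 + 25762)/(sqrt(36 + (16 - 4*2)) + sqrt(34 + 96)) = 56556/(sqrt(36 + (16 - 8)) + sqrt(130)) = 56556/(sqrt(36 + 8) + sqrt(130)) = 56556/(sqrt(44) + sqrt(130)) = 56556/(2*sqrt(11) + sqrt(130)) = 56556/(sqrt(130) + 2*sqrt(11))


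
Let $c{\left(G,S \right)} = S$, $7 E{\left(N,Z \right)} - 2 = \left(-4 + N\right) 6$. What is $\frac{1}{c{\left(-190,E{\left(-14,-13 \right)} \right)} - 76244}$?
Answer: $- \frac{7}{533814} \approx -1.3113 \cdot 10^{-5}$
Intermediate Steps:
$E{\left(N,Z \right)} = - \frac{22}{7} + \frac{6 N}{7}$ ($E{\left(N,Z \right)} = \frac{2}{7} + \frac{\left(-4 + N\right) 6}{7} = \frac{2}{7} + \frac{-24 + 6 N}{7} = \frac{2}{7} + \left(- \frac{24}{7} + \frac{6 N}{7}\right) = - \frac{22}{7} + \frac{6 N}{7}$)
$\frac{1}{c{\left(-190,E{\left(-14,-13 \right)} \right)} - 76244} = \frac{1}{\left(- \frac{22}{7} + \frac{6}{7} \left(-14\right)\right) - 76244} = \frac{1}{\left(- \frac{22}{7} - 12\right) - 76244} = \frac{1}{- \frac{106}{7} - 76244} = \frac{1}{- \frac{533814}{7}} = - \frac{7}{533814}$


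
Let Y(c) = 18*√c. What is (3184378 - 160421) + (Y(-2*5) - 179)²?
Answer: 3052758 - 6444*I*√10 ≈ 3.0528e+6 - 20378.0*I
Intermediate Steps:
(3184378 - 160421) + (Y(-2*5) - 179)² = (3184378 - 160421) + (18*√(-2*5) - 179)² = 3023957 + (18*√(-10) - 179)² = 3023957 + (18*(I*√10) - 179)² = 3023957 + (18*I*√10 - 179)² = 3023957 + (-179 + 18*I*√10)²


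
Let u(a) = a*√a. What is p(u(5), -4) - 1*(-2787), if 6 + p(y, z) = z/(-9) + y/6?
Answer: 25033/9 + 5*√5/6 ≈ 2783.3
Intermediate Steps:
u(a) = a^(3/2)
p(y, z) = -6 - z/9 + y/6 (p(y, z) = -6 + (z/(-9) + y/6) = -6 + (z*(-⅑) + y*(⅙)) = -6 + (-z/9 + y/6) = -6 - z/9 + y/6)
p(u(5), -4) - 1*(-2787) = (-6 - ⅑*(-4) + 5^(3/2)/6) - 1*(-2787) = (-6 + 4/9 + (5*√5)/6) + 2787 = (-6 + 4/9 + 5*√5/6) + 2787 = (-50/9 + 5*√5/6) + 2787 = 25033/9 + 5*√5/6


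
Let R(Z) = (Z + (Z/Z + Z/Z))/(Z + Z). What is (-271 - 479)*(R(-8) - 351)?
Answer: 1051875/4 ≈ 2.6297e+5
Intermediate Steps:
R(Z) = (2 + Z)/(2*Z) (R(Z) = (Z + (1 + 1))/((2*Z)) = (Z + 2)*(1/(2*Z)) = (2 + Z)*(1/(2*Z)) = (2 + Z)/(2*Z))
(-271 - 479)*(R(-8) - 351) = (-271 - 479)*((½)*(2 - 8)/(-8) - 351) = -750*((½)*(-⅛)*(-6) - 351) = -750*(3/8 - 351) = -750*(-2805/8) = 1051875/4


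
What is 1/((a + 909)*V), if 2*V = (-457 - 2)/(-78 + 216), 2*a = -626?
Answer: -23/22797 ≈ -0.0010089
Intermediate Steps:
a = -313 (a = (½)*(-626) = -313)
V = -153/92 (V = ((-457 - 2)/(-78 + 216))/2 = (-459/138)/2 = (-459*1/138)/2 = (½)*(-153/46) = -153/92 ≈ -1.6630)
1/((a + 909)*V) = 1/((-313 + 909)*(-153/92)) = -92/153/596 = (1/596)*(-92/153) = -23/22797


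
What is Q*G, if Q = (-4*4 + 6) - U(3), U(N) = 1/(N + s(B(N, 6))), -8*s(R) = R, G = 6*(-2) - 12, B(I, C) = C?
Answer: 752/3 ≈ 250.67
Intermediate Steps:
G = -24 (G = -12 - 12 = -24)
s(R) = -R/8
U(N) = 1/(-3/4 + N) (U(N) = 1/(N - 1/8*6) = 1/(N - 3/4) = 1/(-3/4 + N))
Q = -94/9 (Q = (-4*4 + 6) - 4/(-3 + 4*3) = (-16 + 6) - 4/(-3 + 12) = -10 - 4/9 = -94/9 ≈ -10.444)
Q*G = -94/9*(-24) = 752/3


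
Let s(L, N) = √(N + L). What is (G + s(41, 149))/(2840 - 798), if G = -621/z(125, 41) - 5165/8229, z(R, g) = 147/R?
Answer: -106589230/411688641 + √190/2042 ≈ -0.25216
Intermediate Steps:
G = -213178460/403221 (G = -621/(147/125) - 5165/8229 = -621/(147*(1/125)) - 5165*1/8229 = -621/147/125 - 5165/8229 = -621*125/147 - 5165/8229 = -25875/49 - 5165/8229 = -213178460/403221 ≈ -528.69)
s(L, N) = √(L + N)
(G + s(41, 149))/(2840 - 798) = (-213178460/403221 + √(41 + 149))/(2840 - 798) = (-213178460/403221 + √190)/2042 = (-213178460/403221 + √190)*(1/2042) = -106589230/411688641 + √190/2042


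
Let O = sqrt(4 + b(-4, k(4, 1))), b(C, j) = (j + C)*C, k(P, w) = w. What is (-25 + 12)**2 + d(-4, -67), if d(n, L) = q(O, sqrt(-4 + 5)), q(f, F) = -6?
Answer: 163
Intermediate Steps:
b(C, j) = C*(C + j) (b(C, j) = (C + j)*C = C*(C + j))
O = 4 (O = sqrt(4 - 4*(-4 + 1)) = sqrt(4 - 4*(-3)) = sqrt(4 + 12) = sqrt(16) = 4)
d(n, L) = -6
(-25 + 12)**2 + d(-4, -67) = (-25 + 12)**2 - 6 = (-13)**2 - 6 = 169 - 6 = 163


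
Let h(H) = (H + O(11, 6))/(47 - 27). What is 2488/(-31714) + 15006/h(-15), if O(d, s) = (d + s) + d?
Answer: 4758986668/206141 ≈ 23086.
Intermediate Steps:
O(d, s) = s + 2*d
h(H) = 7/5 + H/20 (h(H) = (H + (6 + 2*11))/(47 - 27) = (H + (6 + 22))/20 = (H + 28)*(1/20) = (28 + H)*(1/20) = 7/5 + H/20)
2488/(-31714) + 15006/h(-15) = 2488/(-31714) + 15006/(7/5 + (1/20)*(-15)) = 2488*(-1/31714) + 15006/(7/5 - 3/4) = -1244/15857 + 15006/(13/20) = -1244/15857 + 15006*(20/13) = -1244/15857 + 300120/13 = 4758986668/206141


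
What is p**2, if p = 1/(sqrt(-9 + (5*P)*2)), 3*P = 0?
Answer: -1/9 ≈ -0.11111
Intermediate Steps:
P = 0 (P = (1/3)*0 = 0)
p = -I/3 (p = 1/(sqrt(-9 + (5*0)*2)) = 1/(sqrt(-9 + 0*2)) = 1/(sqrt(-9 + 0)) = 1/(sqrt(-9)) = 1/(3*I) = -I/3 ≈ -0.33333*I)
p**2 = (-I/3)**2 = -1/9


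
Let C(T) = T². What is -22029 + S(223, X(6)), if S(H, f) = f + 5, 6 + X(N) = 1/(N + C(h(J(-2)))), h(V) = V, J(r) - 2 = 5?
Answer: -1211649/55 ≈ -22030.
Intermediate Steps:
J(r) = 7 (J(r) = 2 + 5 = 7)
X(N) = -6 + 1/(49 + N) (X(N) = -6 + 1/(N + 7²) = -6 + 1/(N + 49) = -6 + 1/(49 + N))
S(H, f) = 5 + f
-22029 + S(223, X(6)) = -22029 + (5 + (-293 - 6*6)/(49 + 6)) = -22029 + (5 + (-293 - 36)/55) = -22029 + (5 + (1/55)*(-329)) = -22029 + (5 - 329/55) = -22029 - 54/55 = -1211649/55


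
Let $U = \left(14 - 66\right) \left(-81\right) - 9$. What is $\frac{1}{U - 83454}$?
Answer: $- \frac{1}{79251} \approx -1.2618 \cdot 10^{-5}$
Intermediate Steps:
$U = 4203$ ($U = \left(-52\right) \left(-81\right) - 9 = 4212 - 9 = 4203$)
$\frac{1}{U - 83454} = \frac{1}{4203 - 83454} = \frac{1}{-79251} = - \frac{1}{79251}$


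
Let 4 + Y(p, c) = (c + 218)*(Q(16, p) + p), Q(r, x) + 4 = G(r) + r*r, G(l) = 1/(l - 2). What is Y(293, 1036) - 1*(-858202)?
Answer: 10792023/7 ≈ 1.5417e+6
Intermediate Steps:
G(l) = 1/(-2 + l)
Q(r, x) = -4 + r**2 + 1/(-2 + r) (Q(r, x) = -4 + (1/(-2 + r) + r*r) = -4 + (1/(-2 + r) + r**2) = -4 + (r**2 + 1/(-2 + r)) = -4 + r**2 + 1/(-2 + r))
Y(p, c) = -4 + (218 + c)*(3529/14 + p) (Y(p, c) = -4 + (c + 218)*((1 + (-4 + 16**2)*(-2 + 16))/(-2 + 16) + p) = -4 + (218 + c)*((1 + (-4 + 256)*14)/14 + p) = -4 + (218 + c)*((1 + 252*14)/14 + p) = -4 + (218 + c)*((1 + 3528)/14 + p) = -4 + (218 + c)*((1/14)*3529 + p) = -4 + (218 + c)*(3529/14 + p))
Y(293, 1036) - 1*(-858202) = (384633/7 + 218*293 + (3529/14)*1036 + 1036*293) - 1*(-858202) = (384633/7 + 63874 + 261146 + 303548) + 858202 = 4784609/7 + 858202 = 10792023/7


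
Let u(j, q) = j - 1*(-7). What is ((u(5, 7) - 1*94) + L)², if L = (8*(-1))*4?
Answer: 12996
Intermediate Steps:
L = -32 (L = -8*4 = -32)
u(j, q) = 7 + j (u(j, q) = j + 7 = 7 + j)
((u(5, 7) - 1*94) + L)² = (((7 + 5) - 1*94) - 32)² = ((12 - 94) - 32)² = (-82 - 32)² = (-114)² = 12996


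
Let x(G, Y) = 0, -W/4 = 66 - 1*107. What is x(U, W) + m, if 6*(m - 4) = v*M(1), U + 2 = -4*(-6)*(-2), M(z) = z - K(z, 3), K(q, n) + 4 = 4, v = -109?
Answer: -85/6 ≈ -14.167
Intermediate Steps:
K(q, n) = 0 (K(q, n) = -4 + 4 = 0)
M(z) = z (M(z) = z - 1*0 = z + 0 = z)
W = 164 (W = -4*(66 - 1*107) = -4*(66 - 107) = -4*(-41) = 164)
U = -50 (U = -2 - 4*(-6)*(-2) = -2 + 24*(-2) = -2 - 48 = -50)
m = -85/6 (m = 4 + (-109*1)/6 = 4 + (1/6)*(-109) = 4 - 109/6 = -85/6 ≈ -14.167)
x(U, W) + m = 0 - 85/6 = -85/6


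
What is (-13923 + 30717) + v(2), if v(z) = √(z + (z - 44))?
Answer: 16794 + 2*I*√10 ≈ 16794.0 + 6.3246*I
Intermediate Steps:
v(z) = √(-44 + 2*z) (v(z) = √(z + (-44 + z)) = √(-44 + 2*z))
(-13923 + 30717) + v(2) = (-13923 + 30717) + √(-44 + 2*2) = 16794 + √(-44 + 4) = 16794 + √(-40) = 16794 + 2*I*√10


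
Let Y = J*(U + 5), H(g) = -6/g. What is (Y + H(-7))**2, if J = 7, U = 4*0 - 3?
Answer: 10816/49 ≈ 220.73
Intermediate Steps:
U = -3 (U = 0 - 3 = -3)
Y = 14 (Y = 7*(-3 + 5) = 7*2 = 14)
(Y + H(-7))**2 = (14 - 6/(-7))**2 = (14 - 6*(-1/7))**2 = (14 + 6/7)**2 = (104/7)**2 = 10816/49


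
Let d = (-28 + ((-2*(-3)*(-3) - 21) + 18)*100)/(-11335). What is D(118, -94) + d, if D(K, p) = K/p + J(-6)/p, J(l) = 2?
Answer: -580084/532745 ≈ -1.0889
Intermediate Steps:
D(K, p) = 2/p + K/p (D(K, p) = K/p + 2/p = 2/p + K/p)
d = 2128/11335 (d = (-28 + ((6*(-3) - 21) + 18)*100)*(-1/11335) = (-28 + ((-18 - 21) + 18)*100)*(-1/11335) = (-28 + (-39 + 18)*100)*(-1/11335) = (-28 - 21*100)*(-1/11335) = (-28 - 2100)*(-1/11335) = -2128*(-1/11335) = 2128/11335 ≈ 0.18774)
D(118, -94) + d = (2 + 118)/(-94) + 2128/11335 = -1/94*120 + 2128/11335 = -60/47 + 2128/11335 = -580084/532745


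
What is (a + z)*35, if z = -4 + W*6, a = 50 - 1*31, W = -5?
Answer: -525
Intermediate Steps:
a = 19 (a = 50 - 31 = 19)
z = -34 (z = -4 - 5*6 = -4 - 30 = -34)
(a + z)*35 = (19 - 34)*35 = -15*35 = -525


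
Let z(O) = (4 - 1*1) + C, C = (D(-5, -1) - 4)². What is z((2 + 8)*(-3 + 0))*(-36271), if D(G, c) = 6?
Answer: -253897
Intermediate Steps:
C = 4 (C = (6 - 4)² = 2² = 4)
z(O) = 7 (z(O) = (4 - 1*1) + 4 = (4 - 1) + 4 = 3 + 4 = 7)
z((2 + 8)*(-3 + 0))*(-36271) = 7*(-36271) = -253897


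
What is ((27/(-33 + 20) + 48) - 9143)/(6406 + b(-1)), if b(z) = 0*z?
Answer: -59131/41639 ≈ -1.4201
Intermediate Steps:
b(z) = 0
((27/(-33 + 20) + 48) - 9143)/(6406 + b(-1)) = ((27/(-33 + 20) + 48) - 9143)/(6406 + 0) = ((27/(-13) + 48) - 9143)/6406 = ((-1/13*27 + 48) - 9143)*(1/6406) = ((-27/13 + 48) - 9143)*(1/6406) = (597/13 - 9143)*(1/6406) = -118262/13*1/6406 = -59131/41639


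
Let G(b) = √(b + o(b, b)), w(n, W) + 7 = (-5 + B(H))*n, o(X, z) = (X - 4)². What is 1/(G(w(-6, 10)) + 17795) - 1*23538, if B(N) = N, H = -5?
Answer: -7453532964403/316659571 - √2454/316659571 ≈ -23538.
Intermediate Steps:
o(X, z) = (-4 + X)²
w(n, W) = -7 - 10*n (w(n, W) = -7 + (-5 - 5)*n = -7 - 10*n)
G(b) = √(b + (-4 + b)²)
1/(G(w(-6, 10)) + 17795) - 1*23538 = 1/(√((-7 - 10*(-6)) + (-4 + (-7 - 10*(-6)))²) + 17795) - 1*23538 = 1/(√((-7 + 60) + (-4 + (-7 + 60))²) + 17795) - 23538 = 1/(√(53 + (-4 + 53)²) + 17795) - 23538 = 1/(√(53 + 49²) + 17795) - 23538 = 1/(√(53 + 2401) + 17795) - 23538 = 1/(√2454 + 17795) - 23538 = 1/(17795 + √2454) - 23538 = -23538 + 1/(17795 + √2454)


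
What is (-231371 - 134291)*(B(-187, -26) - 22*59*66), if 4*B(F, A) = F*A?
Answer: 30881070055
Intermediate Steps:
B(F, A) = A*F/4 (B(F, A) = (F*A)/4 = (A*F)/4 = A*F/4)
(-231371 - 134291)*(B(-187, -26) - 22*59*66) = (-231371 - 134291)*((1/4)*(-26)*(-187) - 22*59*66) = -365662*(2431/2 - 1298*66) = -365662*(2431/2 - 85668) = -365662*(-168905/2) = 30881070055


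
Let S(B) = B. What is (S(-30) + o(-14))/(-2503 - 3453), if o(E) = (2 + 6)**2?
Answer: -17/2978 ≈ -0.0057085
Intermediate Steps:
o(E) = 64 (o(E) = 8**2 = 64)
(S(-30) + o(-14))/(-2503 - 3453) = (-30 + 64)/(-2503 - 3453) = 34/(-5956) = 34*(-1/5956) = -17/2978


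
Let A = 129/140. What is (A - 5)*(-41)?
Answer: 23411/140 ≈ 167.22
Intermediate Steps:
A = 129/140 (A = 129*(1/140) = 129/140 ≈ 0.92143)
(A - 5)*(-41) = (129/140 - 5)*(-41) = -571/140*(-41) = 23411/140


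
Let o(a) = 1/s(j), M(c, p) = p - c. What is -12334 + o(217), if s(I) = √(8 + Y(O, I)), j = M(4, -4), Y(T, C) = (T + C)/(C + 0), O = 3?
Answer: -12334 + 2*√138/69 ≈ -12334.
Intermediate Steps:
Y(T, C) = (C + T)/C
j = -8 (j = -4 - 1*4 = -4 - 4 = -8)
s(I) = √(8 + (3 + I)/I) (s(I) = √(8 + (I + 3)/I) = √(8 + (3 + I)/I))
o(a) = 2*√138/69 (o(a) = 1/(√(9 + 3/(-8))) = 1/(√(9 + 3*(-⅛))) = 1/(√(9 - 3/8)) = 1/(√(69/8)) = 1/(√138/4) = 2*√138/69)
-12334 + o(217) = -12334 + 2*√138/69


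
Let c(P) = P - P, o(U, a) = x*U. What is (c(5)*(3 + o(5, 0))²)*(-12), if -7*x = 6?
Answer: 0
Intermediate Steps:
x = -6/7 (x = -⅐*6 = -6/7 ≈ -0.85714)
o(U, a) = -6*U/7
c(P) = 0
(c(5)*(3 + o(5, 0))²)*(-12) = (0*(3 - 6/7*5)²)*(-12) = (0*(3 - 30/7)²)*(-12) = (0*(-9/7)²)*(-12) = (0*(81/49))*(-12) = 0*(-12) = 0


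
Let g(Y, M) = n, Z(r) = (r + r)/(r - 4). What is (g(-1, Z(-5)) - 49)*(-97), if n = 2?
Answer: 4559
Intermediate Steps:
Z(r) = 2*r/(-4 + r) (Z(r) = (2*r)/(-4 + r) = 2*r/(-4 + r))
g(Y, M) = 2
(g(-1, Z(-5)) - 49)*(-97) = (2 - 49)*(-97) = -47*(-97) = 4559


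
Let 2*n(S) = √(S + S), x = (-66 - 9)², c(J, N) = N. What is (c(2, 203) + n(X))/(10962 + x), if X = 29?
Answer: 203/16587 + √58/33174 ≈ 0.012468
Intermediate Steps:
x = 5625 (x = (-75)² = 5625)
n(S) = √2*√S/2 (n(S) = √(S + S)/2 = √(2*S)/2 = (√2*√S)/2 = √2*√S/2)
(c(2, 203) + n(X))/(10962 + x) = (203 + √2*√29/2)/(10962 + 5625) = (203 + √58/2)/16587 = (203 + √58/2)*(1/16587) = 203/16587 + √58/33174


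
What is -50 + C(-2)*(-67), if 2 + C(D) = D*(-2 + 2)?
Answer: 84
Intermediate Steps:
C(D) = -2 (C(D) = -2 + D*(-2 + 2) = -2 + D*0 = -2 + 0 = -2)
-50 + C(-2)*(-67) = -50 - 2*(-67) = -50 + 134 = 84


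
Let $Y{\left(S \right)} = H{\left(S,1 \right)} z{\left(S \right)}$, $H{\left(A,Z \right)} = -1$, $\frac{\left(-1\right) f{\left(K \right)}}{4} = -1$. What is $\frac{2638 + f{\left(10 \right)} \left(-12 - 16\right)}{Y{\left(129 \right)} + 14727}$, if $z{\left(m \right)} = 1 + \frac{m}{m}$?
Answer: $\frac{2526}{14725} \approx 0.17155$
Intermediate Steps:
$f{\left(K \right)} = 4$ ($f{\left(K \right)} = \left(-4\right) \left(-1\right) = 4$)
$z{\left(m \right)} = 2$ ($z{\left(m \right)} = 1 + 1 = 2$)
$Y{\left(S \right)} = -2$ ($Y{\left(S \right)} = \left(-1\right) 2 = -2$)
$\frac{2638 + f{\left(10 \right)} \left(-12 - 16\right)}{Y{\left(129 \right)} + 14727} = \frac{2638 + 4 \left(-12 - 16\right)}{-2 + 14727} = \frac{2638 + 4 \left(-28\right)}{14725} = \left(2638 - 112\right) \frac{1}{14725} = 2526 \cdot \frac{1}{14725} = \frac{2526}{14725}$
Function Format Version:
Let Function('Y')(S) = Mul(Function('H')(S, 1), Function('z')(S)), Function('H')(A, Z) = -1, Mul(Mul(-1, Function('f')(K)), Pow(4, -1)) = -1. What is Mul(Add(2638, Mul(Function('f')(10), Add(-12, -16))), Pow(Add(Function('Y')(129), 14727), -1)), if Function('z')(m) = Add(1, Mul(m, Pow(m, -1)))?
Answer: Rational(2526, 14725) ≈ 0.17155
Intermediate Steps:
Function('f')(K) = 4 (Function('f')(K) = Mul(-4, -1) = 4)
Function('z')(m) = 2 (Function('z')(m) = Add(1, 1) = 2)
Function('Y')(S) = -2 (Function('Y')(S) = Mul(-1, 2) = -2)
Mul(Add(2638, Mul(Function('f')(10), Add(-12, -16))), Pow(Add(Function('Y')(129), 14727), -1)) = Mul(Add(2638, Mul(4, Add(-12, -16))), Pow(Add(-2, 14727), -1)) = Mul(Add(2638, Mul(4, -28)), Pow(14725, -1)) = Mul(Add(2638, -112), Rational(1, 14725)) = Mul(2526, Rational(1, 14725)) = Rational(2526, 14725)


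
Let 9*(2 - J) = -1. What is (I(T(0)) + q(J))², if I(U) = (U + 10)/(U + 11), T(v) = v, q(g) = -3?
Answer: 529/121 ≈ 4.3719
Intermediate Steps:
J = 19/9 (J = 2 - ⅑*(-1) = 2 + ⅑ = 19/9 ≈ 2.1111)
I(U) = (10 + U)/(11 + U)
(I(T(0)) + q(J))² = ((10 + 0)/(11 + 0) - 3)² = (10/11 - 3)² = (-23/11)² = 529/121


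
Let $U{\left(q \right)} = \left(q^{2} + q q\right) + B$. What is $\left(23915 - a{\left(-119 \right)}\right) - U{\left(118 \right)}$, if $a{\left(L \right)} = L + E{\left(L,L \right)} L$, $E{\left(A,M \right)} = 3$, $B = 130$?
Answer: $-3587$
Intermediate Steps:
$a{\left(L \right)} = 4 L$ ($a{\left(L \right)} = L + 3 L = 4 L$)
$U{\left(q \right)} = 130 + 2 q^{2}$ ($U{\left(q \right)} = \left(q^{2} + q q\right) + 130 = \left(q^{2} + q^{2}\right) + 130 = 2 q^{2} + 130 = 130 + 2 q^{2}$)
$\left(23915 - a{\left(-119 \right)}\right) - U{\left(118 \right)} = \left(23915 - 4 \left(-119\right)\right) - \left(130 + 2 \cdot 118^{2}\right) = \left(23915 - -476\right) - \left(130 + 2 \cdot 13924\right) = \left(23915 + 476\right) - \left(130 + 27848\right) = 24391 - 27978 = -3587$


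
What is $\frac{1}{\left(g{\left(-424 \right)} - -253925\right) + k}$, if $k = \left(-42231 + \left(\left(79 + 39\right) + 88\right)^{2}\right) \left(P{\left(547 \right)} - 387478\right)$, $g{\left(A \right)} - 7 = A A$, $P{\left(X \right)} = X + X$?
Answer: $- \frac{1}{78775012} \approx -1.2694 \cdot 10^{-8}$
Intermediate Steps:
$P{\left(X \right)} = 2 X$
$g{\left(A \right)} = 7 + A^{2}$ ($g{\left(A \right)} = 7 + A A = 7 + A^{2}$)
$k = -79208720$ ($k = \left(-42231 + \left(\left(79 + 39\right) + 88\right)^{2}\right) \left(2 \cdot 547 - 387478\right) = \left(-42231 + \left(118 + 88\right)^{2}\right) \left(1094 - 387478\right) = \left(-42231 + 206^{2}\right) \left(-386384\right) = \left(-42231 + 42436\right) \left(-386384\right) = 205 \left(-386384\right) = -79208720$)
$\frac{1}{\left(g{\left(-424 \right)} - -253925\right) + k} = \frac{1}{\left(\left(7 + \left(-424\right)^{2}\right) - -253925\right) - 79208720} = \frac{1}{\left(\left(7 + 179776\right) + 253925\right) - 79208720} = \frac{1}{\left(179783 + 253925\right) - 79208720} = \frac{1}{433708 - 79208720} = \frac{1}{-78775012} = - \frac{1}{78775012}$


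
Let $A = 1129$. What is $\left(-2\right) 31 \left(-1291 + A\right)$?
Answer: $10044$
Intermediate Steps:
$\left(-2\right) 31 \left(-1291 + A\right) = \left(-2\right) 31 \left(-1291 + 1129\right) = \left(-62\right) \left(-162\right) = 10044$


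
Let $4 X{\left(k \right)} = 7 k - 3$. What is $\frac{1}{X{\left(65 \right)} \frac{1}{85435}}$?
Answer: $\frac{85435}{113} \approx 756.06$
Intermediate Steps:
$X{\left(k \right)} = - \frac{3}{4} + \frac{7 k}{4}$ ($X{\left(k \right)} = \frac{7 k - 3}{4} = \frac{-3 + 7 k}{4} = - \frac{3}{4} + \frac{7 k}{4}$)
$\frac{1}{X{\left(65 \right)} \frac{1}{85435}} = \frac{1}{\left(- \frac{3}{4} + \frac{7}{4} \cdot 65\right) \frac{1}{85435}} = \frac{1}{\left(- \frac{3}{4} + \frac{455}{4}\right) \frac{1}{85435}} = \frac{1}{113 \cdot \frac{1}{85435}} = \frac{1}{\frac{113}{85435}} = \frac{85435}{113}$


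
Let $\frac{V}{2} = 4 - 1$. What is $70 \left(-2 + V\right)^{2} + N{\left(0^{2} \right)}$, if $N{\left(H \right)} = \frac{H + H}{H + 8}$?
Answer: $1120$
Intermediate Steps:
$V = 6$ ($V = 2 \left(4 - 1\right) = 2 \cdot 3 = 6$)
$N{\left(H \right)} = \frac{2 H}{8 + H}$
$70 \left(-2 + V\right)^{2} + N{\left(0^{2} \right)} = 70 \left(-2 + 6\right)^{2} + \frac{2 \cdot 0^{2}}{8 + 0^{2}} = 70 \cdot 4^{2} + 2 \cdot 0 \frac{1}{8 + 0} = 70 \cdot 16 + 2 \cdot 0 \cdot \frac{1}{8} = 1120 + 2 \cdot 0 \cdot \frac{1}{8} = 1120 + 0 = 1120$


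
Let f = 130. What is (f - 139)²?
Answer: 81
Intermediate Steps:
(f - 139)² = (130 - 139)² = (-9)² = 81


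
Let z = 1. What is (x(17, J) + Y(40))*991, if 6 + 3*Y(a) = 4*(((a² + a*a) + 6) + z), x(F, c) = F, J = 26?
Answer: 4252381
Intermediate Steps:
Y(a) = 22/3 + 8*a²/3 (Y(a) = -2 + (4*(((a² + a*a) + 6) + 1))/3 = -2 + (4*(((a² + a²) + 6) + 1))/3 = -2 + (4*((2*a² + 6) + 1))/3 = -2 + (4*((6 + 2*a²) + 1))/3 = -2 + (4*(7 + 2*a²))/3 = -2 + (28 + 8*a²)/3 = -2 + (28/3 + 8*a²/3) = 22/3 + 8*a²/3)
(x(17, J) + Y(40))*991 = (17 + (22/3 + (8/3)*40²))*991 = (17 + (22/3 + (8/3)*1600))*991 = (17 + (22/3 + 12800/3))*991 = (17 + 4274)*991 = 4291*991 = 4252381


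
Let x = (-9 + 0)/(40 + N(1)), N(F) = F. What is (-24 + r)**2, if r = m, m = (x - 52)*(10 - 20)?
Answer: 417221476/1681 ≈ 2.4820e+5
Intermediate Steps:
x = -9/41 (x = (-9 + 0)/(40 + 1) = -9/41 ≈ -0.21951)
m = 21410/41 (m = (-9/41 - 52)*(10 - 20) = -2141/41*(-10) = 21410/41 ≈ 522.20)
r = 21410/41 ≈ 522.20
(-24 + r)**2 = (-24 + 21410/41)**2 = (20426/41)**2 = 417221476/1681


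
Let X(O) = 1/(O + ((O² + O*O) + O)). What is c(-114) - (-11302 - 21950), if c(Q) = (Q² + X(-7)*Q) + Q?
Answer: 645857/14 ≈ 46133.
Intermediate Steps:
X(O) = 1/(2*O + 2*O²) (X(O) = 1/(O + ((O² + O²) + O)) = 1/(O + (2*O² + O)) = 1/(O + (O + 2*O²)) = 1/(2*O + 2*O²))
c(Q) = Q² + 85*Q/84 (c(Q) = (Q² + ((½)/(-7*(1 - 7)))*Q) + Q = (Q² + ((½)*(-⅐)/(-6))*Q) + Q = (Q² + ((½)*(-⅐)*(-⅙))*Q) + Q = (Q² + Q/84) + Q = Q² + 85*Q/84)
c(-114) - (-11302 - 21950) = (1/84)*(-114)*(85 + 84*(-114)) - (-11302 - 21950) = (1/84)*(-114)*(85 - 9576) - 1*(-33252) = (1/84)*(-114)*(-9491) + 33252 = 180329/14 + 33252 = 645857/14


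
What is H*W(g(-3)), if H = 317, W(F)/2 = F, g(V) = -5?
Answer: -3170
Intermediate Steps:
W(F) = 2*F
H*W(g(-3)) = 317*(2*(-5)) = 317*(-10) = -3170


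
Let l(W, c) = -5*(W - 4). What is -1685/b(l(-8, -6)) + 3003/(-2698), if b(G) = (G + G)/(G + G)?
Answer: -4549133/2698 ≈ -1686.1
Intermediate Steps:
l(W, c) = 20 - 5*W (l(W, c) = -5*(-4 + W) = 20 - 5*W)
b(G) = 1 (b(G) = (2*G)/((2*G)) = (2*G)*(1/(2*G)) = 1)
-1685/b(l(-8, -6)) + 3003/(-2698) = -1685/1 + 3003/(-2698) = -1685*1 + 3003*(-1/2698) = -1685 - 3003/2698 = -4549133/2698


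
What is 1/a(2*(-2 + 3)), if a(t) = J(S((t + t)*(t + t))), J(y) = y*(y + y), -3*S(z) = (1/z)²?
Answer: 294912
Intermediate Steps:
S(z) = -1/(3*z²)
J(y) = 2*y² (J(y) = y*(2*y) = 2*y²)
a(t) = 1/(1152*t⁸) (a(t) = 2*(-1/(3*(t + t)⁴))² = 2*(-1/(16*t⁴)/3)² = 2*(-1/(48*t⁴))² = 2*(1/(2304*t⁸)) = 1/(1152*t⁸))
1/a(2*(-2 + 3)) = 1/(1/(1152*(2*(-2 + 3))⁸)) = 1/(1/(1152*(2*1)⁸)) = 1/((1/1152)/2⁸) = 1/((1/1152)*(1/256)) = 1/(1/294912) = 294912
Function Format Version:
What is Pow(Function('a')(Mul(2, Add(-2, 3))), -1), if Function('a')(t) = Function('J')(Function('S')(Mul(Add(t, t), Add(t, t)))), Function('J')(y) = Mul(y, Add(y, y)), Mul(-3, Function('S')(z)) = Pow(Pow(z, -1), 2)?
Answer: 294912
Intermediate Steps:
Function('S')(z) = Mul(Rational(-1, 3), Pow(z, -2)) (Function('S')(z) = Mul(Rational(-1, 3), Pow(Pow(z, -1), 2)) = Mul(Rational(-1, 3), Pow(z, -2)))
Function('J')(y) = Mul(2, Pow(y, 2)) (Function('J')(y) = Mul(y, Mul(2, y)) = Mul(2, Pow(y, 2)))
Function('a')(t) = Mul(Rational(1, 1152), Pow(t, -8)) (Function('a')(t) = Mul(2, Pow(Mul(Rational(-1, 3), Pow(Mul(Add(t, t), Add(t, t)), -2)), 2)) = Mul(2, Pow(Mul(Rational(-1, 3), Pow(Mul(Mul(2, t), Mul(2, t)), -2)), 2)) = Mul(2, Pow(Mul(Rational(-1, 3), Pow(Mul(4, Pow(t, 2)), -2)), 2)) = Mul(2, Pow(Mul(Rational(-1, 3), Mul(Rational(1, 16), Pow(t, -4))), 2)) = Mul(2, Pow(Mul(Rational(-1, 48), Pow(t, -4)), 2)) = Mul(2, Mul(Rational(1, 2304), Pow(t, -8))) = Mul(Rational(1, 1152), Pow(t, -8)))
Pow(Function('a')(Mul(2, Add(-2, 3))), -1) = Pow(Mul(Rational(1, 1152), Pow(Mul(2, Add(-2, 3)), -8)), -1) = Pow(Mul(Rational(1, 1152), Pow(Mul(2, 1), -8)), -1) = Pow(Mul(Rational(1, 1152), Pow(2, -8)), -1) = Pow(Mul(Rational(1, 1152), Rational(1, 256)), -1) = Pow(Rational(1, 294912), -1) = 294912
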